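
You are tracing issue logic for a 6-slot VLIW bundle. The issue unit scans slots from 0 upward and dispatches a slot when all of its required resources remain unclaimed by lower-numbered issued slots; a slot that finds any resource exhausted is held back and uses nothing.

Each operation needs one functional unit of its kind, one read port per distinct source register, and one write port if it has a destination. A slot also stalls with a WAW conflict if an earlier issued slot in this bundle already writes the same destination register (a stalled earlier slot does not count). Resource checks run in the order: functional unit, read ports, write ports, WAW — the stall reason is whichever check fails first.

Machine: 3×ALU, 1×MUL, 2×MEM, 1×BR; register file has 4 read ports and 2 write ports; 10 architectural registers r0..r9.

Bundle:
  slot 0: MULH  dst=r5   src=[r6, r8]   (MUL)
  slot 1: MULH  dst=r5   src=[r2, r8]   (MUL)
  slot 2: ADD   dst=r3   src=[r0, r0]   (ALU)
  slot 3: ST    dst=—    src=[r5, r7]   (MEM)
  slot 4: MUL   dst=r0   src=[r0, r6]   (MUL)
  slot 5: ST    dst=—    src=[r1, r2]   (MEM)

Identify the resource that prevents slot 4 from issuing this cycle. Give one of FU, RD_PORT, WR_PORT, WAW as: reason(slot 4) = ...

reason(slot 4) = FU

[0] MUL needs rd=2 wr=1: ok; after: ALU=3 MUL=0 MEM=2 BR=1, R=2, W=1
[1] MUL needs rd=2 wr=1: FU; after: ALU=3 MUL=0 MEM=2 BR=1, R=2, W=1
[2] ALU needs rd=1 wr=1: ok; after: ALU=2 MUL=0 MEM=2 BR=1, R=1, W=0
[3] MEM needs rd=2 wr=0: RD_PORT; after: ALU=2 MUL=0 MEM=2 BR=1, R=1, W=0
[4] MUL needs rd=2 wr=1: FU; after: ALU=2 MUL=0 MEM=2 BR=1, R=1, W=0
[5] MEM needs rd=2 wr=0: RD_PORT; after: ALU=2 MUL=0 MEM=2 BR=1, R=1, W=0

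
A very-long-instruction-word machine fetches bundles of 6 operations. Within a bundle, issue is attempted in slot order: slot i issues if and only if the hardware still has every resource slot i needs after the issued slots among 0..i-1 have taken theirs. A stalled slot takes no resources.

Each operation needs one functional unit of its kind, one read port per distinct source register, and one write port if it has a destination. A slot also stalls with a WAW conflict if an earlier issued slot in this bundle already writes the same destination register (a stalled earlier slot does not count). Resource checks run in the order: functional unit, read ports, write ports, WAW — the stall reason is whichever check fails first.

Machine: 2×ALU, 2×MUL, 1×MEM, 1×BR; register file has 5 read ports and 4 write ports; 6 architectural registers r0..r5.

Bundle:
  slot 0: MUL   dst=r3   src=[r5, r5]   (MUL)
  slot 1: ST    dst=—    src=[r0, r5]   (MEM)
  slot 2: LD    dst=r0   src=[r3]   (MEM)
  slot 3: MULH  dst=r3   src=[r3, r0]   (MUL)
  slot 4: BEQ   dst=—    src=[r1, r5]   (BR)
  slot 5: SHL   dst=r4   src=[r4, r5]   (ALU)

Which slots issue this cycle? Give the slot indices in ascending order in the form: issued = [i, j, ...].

  0. MUL→r3 ⇒ go  {2A/1Mu/1Ld/1B | 4r 3w}
  1. MEM ⇒ go  {2A/1Mu/0Ld/1B | 2r 3w}
  2. MEM→r0 ⇒ no(FU)  {2A/1Mu/0Ld/1B | 2r 3w}
  3. MUL→r3 ⇒ no(WAW)  {2A/1Mu/0Ld/1B | 2r 3w}
  4. BR ⇒ go  {2A/1Mu/0Ld/0B | 0r 3w}
  5. ALU→r4 ⇒ no(RD_PORT)  {2A/1Mu/0Ld/0B | 0r 3w}

issued = [0, 1, 4]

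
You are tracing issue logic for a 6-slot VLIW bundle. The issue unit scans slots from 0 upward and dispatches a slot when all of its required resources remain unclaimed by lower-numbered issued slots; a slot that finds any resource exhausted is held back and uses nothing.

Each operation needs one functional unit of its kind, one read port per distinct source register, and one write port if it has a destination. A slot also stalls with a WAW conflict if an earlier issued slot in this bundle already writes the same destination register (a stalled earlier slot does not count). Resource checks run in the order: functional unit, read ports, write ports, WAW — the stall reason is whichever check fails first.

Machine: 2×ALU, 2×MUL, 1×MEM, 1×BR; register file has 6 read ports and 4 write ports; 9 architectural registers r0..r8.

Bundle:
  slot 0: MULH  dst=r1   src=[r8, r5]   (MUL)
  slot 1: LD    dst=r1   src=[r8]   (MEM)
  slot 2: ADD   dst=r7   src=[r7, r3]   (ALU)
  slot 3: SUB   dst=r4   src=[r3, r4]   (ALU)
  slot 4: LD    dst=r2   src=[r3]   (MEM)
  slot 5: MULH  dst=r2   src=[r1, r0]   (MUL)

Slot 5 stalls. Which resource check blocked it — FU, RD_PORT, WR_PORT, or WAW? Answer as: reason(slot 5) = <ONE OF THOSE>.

reason(slot 5) = RD_PORT

  0. MUL→r1 ⇒ go  {2A/1Mu/1Ld/1B | 4r 3w}
  1. MEM→r1 ⇒ no(WAW)  {2A/1Mu/1Ld/1B | 4r 3w}
  2. ALU→r7 ⇒ go  {1A/1Mu/1Ld/1B | 2r 2w}
  3. ALU→r4 ⇒ go  {0A/1Mu/1Ld/1B | 0r 1w}
  4. MEM→r2 ⇒ no(RD_PORT)  {0A/1Mu/1Ld/1B | 0r 1w}
  5. MUL→r2 ⇒ no(RD_PORT)  {0A/1Mu/1Ld/1B | 0r 1w}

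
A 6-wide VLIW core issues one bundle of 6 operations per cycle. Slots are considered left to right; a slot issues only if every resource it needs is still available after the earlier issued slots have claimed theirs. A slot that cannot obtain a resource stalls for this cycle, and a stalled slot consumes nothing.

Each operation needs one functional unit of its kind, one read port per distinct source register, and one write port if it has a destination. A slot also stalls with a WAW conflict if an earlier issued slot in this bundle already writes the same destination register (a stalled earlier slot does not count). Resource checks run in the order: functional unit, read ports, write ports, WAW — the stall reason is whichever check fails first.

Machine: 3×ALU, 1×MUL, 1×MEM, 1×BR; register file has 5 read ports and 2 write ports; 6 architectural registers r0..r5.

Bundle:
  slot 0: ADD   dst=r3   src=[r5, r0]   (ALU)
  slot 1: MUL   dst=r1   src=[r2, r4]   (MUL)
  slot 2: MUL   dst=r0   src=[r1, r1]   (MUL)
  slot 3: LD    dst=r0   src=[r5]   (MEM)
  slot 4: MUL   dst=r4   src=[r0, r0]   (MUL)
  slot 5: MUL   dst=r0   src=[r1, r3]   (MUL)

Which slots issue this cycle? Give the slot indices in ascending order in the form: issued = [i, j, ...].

issued = [0, 1]

slot 0 (ALU): ISSUE — free A2,Mu1,Ld1,B1 rp3 wp1
slot 1 (MUL): ISSUE — free A2,Mu0,Ld1,B1 rp1 wp0
slot 2 (MUL): stall FU — free A2,Mu0,Ld1,B1 rp1 wp0
slot 3 (MEM): stall WR_PORT — free A2,Mu0,Ld1,B1 rp1 wp0
slot 4 (MUL): stall FU — free A2,Mu0,Ld1,B1 rp1 wp0
slot 5 (MUL): stall FU — free A2,Mu0,Ld1,B1 rp1 wp0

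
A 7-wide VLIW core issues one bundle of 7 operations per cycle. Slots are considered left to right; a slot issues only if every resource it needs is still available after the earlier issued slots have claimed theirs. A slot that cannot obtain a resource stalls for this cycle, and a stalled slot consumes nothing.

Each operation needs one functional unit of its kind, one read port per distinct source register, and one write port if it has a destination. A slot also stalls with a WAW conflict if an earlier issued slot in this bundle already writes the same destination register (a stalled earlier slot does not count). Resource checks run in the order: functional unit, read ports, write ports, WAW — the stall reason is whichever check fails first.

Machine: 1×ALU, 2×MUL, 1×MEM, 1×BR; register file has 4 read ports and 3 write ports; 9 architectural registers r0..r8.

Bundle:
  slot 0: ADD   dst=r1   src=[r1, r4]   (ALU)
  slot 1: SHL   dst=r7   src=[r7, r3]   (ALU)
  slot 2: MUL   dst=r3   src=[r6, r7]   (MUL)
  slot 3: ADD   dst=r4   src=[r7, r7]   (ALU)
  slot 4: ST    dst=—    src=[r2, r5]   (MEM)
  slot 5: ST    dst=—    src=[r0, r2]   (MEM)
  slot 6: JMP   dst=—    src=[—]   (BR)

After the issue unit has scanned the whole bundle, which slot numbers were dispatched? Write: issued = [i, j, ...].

#0 ALU src=r1,r4 dispatched  <A:0 Mu:2 Ld:1 B:1 rd:2 wr:2>
#1 ALU src=r7,r3 held:FU  <A:0 Mu:2 Ld:1 B:1 rd:2 wr:2>
#2 MUL src=r6,r7 dispatched  <A:0 Mu:1 Ld:1 B:1 rd:0 wr:1>
#3 ALU src=r7,r7 held:FU  <A:0 Mu:1 Ld:1 B:1 rd:0 wr:1>
#4 MEM src=r2,r5 held:RD_PORT  <A:0 Mu:1 Ld:1 B:1 rd:0 wr:1>
#5 MEM src=r0,r2 held:RD_PORT  <A:0 Mu:1 Ld:1 B:1 rd:0 wr:1>
#6 BR src=- dispatched  <A:0 Mu:1 Ld:1 B:0 rd:0 wr:1>

issued = [0, 2, 6]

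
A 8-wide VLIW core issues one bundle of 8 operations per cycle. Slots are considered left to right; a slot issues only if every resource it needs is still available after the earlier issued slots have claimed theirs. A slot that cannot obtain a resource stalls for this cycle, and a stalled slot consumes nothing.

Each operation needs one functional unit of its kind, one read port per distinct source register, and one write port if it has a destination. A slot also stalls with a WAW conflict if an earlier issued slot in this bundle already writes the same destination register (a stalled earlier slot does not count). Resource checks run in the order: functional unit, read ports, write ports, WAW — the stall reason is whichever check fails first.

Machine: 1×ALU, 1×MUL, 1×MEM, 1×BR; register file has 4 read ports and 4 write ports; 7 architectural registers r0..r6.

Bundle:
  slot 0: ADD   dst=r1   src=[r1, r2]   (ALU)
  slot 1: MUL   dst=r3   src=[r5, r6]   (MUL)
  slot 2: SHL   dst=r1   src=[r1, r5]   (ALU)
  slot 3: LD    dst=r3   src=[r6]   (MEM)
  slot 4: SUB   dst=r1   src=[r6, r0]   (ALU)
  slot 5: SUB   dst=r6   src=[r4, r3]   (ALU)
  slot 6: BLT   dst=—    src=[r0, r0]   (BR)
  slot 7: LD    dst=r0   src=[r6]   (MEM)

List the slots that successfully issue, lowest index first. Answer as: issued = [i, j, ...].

issued = [0, 1]

[0] ALU needs rd=2 wr=1: ok; after: ALU=0 MUL=1 MEM=1 BR=1, R=2, W=3
[1] MUL needs rd=2 wr=1: ok; after: ALU=0 MUL=0 MEM=1 BR=1, R=0, W=2
[2] ALU needs rd=2 wr=1: FU; after: ALU=0 MUL=0 MEM=1 BR=1, R=0, W=2
[3] MEM needs rd=1 wr=1: RD_PORT; after: ALU=0 MUL=0 MEM=1 BR=1, R=0, W=2
[4] ALU needs rd=2 wr=1: FU; after: ALU=0 MUL=0 MEM=1 BR=1, R=0, W=2
[5] ALU needs rd=2 wr=1: FU; after: ALU=0 MUL=0 MEM=1 BR=1, R=0, W=2
[6] BR needs rd=1 wr=0: RD_PORT; after: ALU=0 MUL=0 MEM=1 BR=1, R=0, W=2
[7] MEM needs rd=1 wr=1: RD_PORT; after: ALU=0 MUL=0 MEM=1 BR=1, R=0, W=2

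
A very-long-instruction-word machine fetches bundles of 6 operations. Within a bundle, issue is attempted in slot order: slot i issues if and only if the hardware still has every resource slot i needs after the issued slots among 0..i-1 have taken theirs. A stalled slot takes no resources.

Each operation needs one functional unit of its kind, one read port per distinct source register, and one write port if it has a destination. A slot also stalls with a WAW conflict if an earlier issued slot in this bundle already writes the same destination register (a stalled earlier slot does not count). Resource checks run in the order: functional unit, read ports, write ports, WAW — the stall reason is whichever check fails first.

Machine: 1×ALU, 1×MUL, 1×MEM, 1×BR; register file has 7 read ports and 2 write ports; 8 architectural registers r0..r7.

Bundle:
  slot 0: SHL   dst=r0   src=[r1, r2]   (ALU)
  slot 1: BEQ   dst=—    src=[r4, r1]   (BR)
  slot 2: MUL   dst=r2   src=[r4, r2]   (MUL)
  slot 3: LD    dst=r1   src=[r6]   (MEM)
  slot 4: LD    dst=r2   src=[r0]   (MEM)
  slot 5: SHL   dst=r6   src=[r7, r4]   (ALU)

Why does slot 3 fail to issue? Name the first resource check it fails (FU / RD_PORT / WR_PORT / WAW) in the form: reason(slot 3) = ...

reason(slot 3) = WR_PORT

#0 ALU src=r1,r2 dispatched  <A:0 Mu:1 Ld:1 B:1 rd:5 wr:1>
#1 BR src=r4,r1 dispatched  <A:0 Mu:1 Ld:1 B:0 rd:3 wr:1>
#2 MUL src=r4,r2 dispatched  <A:0 Mu:0 Ld:1 B:0 rd:1 wr:0>
#3 MEM src=r6 held:WR_PORT  <A:0 Mu:0 Ld:1 B:0 rd:1 wr:0>
#4 MEM src=r0 held:WR_PORT  <A:0 Mu:0 Ld:1 B:0 rd:1 wr:0>
#5 ALU src=r7,r4 held:FU  <A:0 Mu:0 Ld:1 B:0 rd:1 wr:0>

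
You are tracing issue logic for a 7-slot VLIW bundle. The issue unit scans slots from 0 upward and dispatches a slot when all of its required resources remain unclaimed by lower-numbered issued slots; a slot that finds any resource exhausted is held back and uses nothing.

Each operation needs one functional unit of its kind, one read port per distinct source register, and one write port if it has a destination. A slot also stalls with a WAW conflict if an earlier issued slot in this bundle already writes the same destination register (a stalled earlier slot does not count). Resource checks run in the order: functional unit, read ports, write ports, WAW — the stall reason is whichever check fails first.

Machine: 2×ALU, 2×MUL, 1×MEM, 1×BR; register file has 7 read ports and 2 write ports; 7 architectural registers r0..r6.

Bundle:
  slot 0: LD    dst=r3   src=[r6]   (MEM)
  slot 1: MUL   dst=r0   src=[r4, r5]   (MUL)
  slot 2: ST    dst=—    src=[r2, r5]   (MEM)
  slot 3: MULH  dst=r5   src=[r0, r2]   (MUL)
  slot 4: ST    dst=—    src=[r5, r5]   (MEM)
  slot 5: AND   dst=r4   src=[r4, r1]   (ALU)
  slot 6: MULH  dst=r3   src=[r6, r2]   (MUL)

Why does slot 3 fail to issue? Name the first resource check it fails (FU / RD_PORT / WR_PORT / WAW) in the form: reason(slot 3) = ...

(0) want 1×MEM +1rd +1wr — yes → AL2|MU2|ME0|BR1|rd6|wr1
(1) want 1×MUL +2rd +1wr — yes → AL2|MU1|ME0|BR1|rd4|wr0
(2) want 1×MEM +2rd +0wr — FU → AL2|MU1|ME0|BR1|rd4|wr0
(3) want 1×MUL +2rd +1wr — WR_PORT → AL2|MU1|ME0|BR1|rd4|wr0
(4) want 1×MEM +1rd +0wr — FU → AL2|MU1|ME0|BR1|rd4|wr0
(5) want 1×ALU +2rd +1wr — WR_PORT → AL2|MU1|ME0|BR1|rd4|wr0
(6) want 1×MUL +2rd +1wr — WR_PORT → AL2|MU1|ME0|BR1|rd4|wr0

reason(slot 3) = WR_PORT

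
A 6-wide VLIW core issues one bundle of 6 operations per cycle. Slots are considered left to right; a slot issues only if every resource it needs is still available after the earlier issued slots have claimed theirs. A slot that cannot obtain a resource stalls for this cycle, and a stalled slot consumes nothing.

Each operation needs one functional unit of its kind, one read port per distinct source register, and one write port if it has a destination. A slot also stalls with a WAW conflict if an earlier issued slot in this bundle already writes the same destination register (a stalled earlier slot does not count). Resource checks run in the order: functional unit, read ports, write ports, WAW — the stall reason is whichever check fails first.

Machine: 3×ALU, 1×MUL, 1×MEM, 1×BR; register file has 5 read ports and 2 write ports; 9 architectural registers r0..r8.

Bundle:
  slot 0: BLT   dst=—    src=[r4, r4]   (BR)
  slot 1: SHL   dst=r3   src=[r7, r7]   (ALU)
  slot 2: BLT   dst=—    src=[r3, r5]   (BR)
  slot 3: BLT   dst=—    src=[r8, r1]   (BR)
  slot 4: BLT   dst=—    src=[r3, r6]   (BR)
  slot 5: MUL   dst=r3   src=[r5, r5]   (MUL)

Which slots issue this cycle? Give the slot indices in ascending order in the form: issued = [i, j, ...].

slot 0 (BR): ISSUE — free A3,Mu1,Ld1,B0 rp4 wp2
slot 1 (ALU): ISSUE — free A2,Mu1,Ld1,B0 rp3 wp1
slot 2 (BR): stall FU — free A2,Mu1,Ld1,B0 rp3 wp1
slot 3 (BR): stall FU — free A2,Mu1,Ld1,B0 rp3 wp1
slot 4 (BR): stall FU — free A2,Mu1,Ld1,B0 rp3 wp1
slot 5 (MUL): stall WAW — free A2,Mu1,Ld1,B0 rp3 wp1

issued = [0, 1]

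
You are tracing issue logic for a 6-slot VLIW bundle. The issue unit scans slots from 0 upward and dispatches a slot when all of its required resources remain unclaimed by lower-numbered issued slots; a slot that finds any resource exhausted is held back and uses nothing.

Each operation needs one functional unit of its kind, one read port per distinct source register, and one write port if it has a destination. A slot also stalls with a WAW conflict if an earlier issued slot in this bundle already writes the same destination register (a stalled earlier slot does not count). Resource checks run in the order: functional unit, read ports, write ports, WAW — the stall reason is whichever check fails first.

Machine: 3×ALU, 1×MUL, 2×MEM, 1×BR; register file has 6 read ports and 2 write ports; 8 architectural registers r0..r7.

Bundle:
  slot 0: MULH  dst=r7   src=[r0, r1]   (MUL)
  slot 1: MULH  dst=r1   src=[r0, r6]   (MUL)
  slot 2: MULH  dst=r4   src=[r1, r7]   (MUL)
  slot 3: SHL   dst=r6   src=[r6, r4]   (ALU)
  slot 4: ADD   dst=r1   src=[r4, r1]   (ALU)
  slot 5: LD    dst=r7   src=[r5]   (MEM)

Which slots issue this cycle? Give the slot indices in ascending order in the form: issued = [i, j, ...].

slot 0 (MUL): ISSUE — free A3,Mu0,Ld2,B1 rp4 wp1
slot 1 (MUL): stall FU — free A3,Mu0,Ld2,B1 rp4 wp1
slot 2 (MUL): stall FU — free A3,Mu0,Ld2,B1 rp4 wp1
slot 3 (ALU): ISSUE — free A2,Mu0,Ld2,B1 rp2 wp0
slot 4 (ALU): stall WR_PORT — free A2,Mu0,Ld2,B1 rp2 wp0
slot 5 (MEM): stall WR_PORT — free A2,Mu0,Ld2,B1 rp2 wp0

issued = [0, 3]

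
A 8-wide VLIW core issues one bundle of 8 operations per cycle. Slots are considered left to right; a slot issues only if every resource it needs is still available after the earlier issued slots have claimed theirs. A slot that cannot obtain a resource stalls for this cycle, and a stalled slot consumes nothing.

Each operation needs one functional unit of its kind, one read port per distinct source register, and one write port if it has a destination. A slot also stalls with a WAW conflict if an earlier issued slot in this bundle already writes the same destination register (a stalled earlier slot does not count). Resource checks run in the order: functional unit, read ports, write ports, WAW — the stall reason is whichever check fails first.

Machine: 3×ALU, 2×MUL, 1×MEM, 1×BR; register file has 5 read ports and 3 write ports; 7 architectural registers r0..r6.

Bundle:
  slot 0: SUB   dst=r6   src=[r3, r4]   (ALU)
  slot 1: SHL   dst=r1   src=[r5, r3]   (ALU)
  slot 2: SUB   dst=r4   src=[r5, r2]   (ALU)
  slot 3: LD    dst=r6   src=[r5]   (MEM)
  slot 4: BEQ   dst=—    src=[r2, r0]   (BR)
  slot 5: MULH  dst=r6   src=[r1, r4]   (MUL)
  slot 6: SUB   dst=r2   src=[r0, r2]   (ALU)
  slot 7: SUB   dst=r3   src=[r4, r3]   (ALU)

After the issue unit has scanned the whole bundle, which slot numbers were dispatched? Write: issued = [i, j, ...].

[0] ALU needs rd=2 wr=1: ok; after: ALU=2 MUL=2 MEM=1 BR=1, R=3, W=2
[1] ALU needs rd=2 wr=1: ok; after: ALU=1 MUL=2 MEM=1 BR=1, R=1, W=1
[2] ALU needs rd=2 wr=1: RD_PORT; after: ALU=1 MUL=2 MEM=1 BR=1, R=1, W=1
[3] MEM needs rd=1 wr=1: WAW; after: ALU=1 MUL=2 MEM=1 BR=1, R=1, W=1
[4] BR needs rd=2 wr=0: RD_PORT; after: ALU=1 MUL=2 MEM=1 BR=1, R=1, W=1
[5] MUL needs rd=2 wr=1: RD_PORT; after: ALU=1 MUL=2 MEM=1 BR=1, R=1, W=1
[6] ALU needs rd=2 wr=1: RD_PORT; after: ALU=1 MUL=2 MEM=1 BR=1, R=1, W=1
[7] ALU needs rd=2 wr=1: RD_PORT; after: ALU=1 MUL=2 MEM=1 BR=1, R=1, W=1

issued = [0, 1]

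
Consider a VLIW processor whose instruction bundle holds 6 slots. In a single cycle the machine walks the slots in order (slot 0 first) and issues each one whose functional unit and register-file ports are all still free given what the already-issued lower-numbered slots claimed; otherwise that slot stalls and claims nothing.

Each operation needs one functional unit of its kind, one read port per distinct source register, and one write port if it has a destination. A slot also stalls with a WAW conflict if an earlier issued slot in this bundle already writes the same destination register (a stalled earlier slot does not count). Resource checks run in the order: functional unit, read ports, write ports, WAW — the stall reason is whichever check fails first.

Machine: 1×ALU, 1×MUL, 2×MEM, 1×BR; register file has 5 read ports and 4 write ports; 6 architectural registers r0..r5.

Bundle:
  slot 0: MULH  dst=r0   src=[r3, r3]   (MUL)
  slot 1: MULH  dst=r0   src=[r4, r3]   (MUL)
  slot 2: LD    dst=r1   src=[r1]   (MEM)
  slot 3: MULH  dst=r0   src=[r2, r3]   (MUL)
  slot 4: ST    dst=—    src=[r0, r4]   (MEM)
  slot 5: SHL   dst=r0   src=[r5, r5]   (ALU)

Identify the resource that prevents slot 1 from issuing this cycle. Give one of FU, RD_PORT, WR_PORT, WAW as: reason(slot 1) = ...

reason(slot 1) = FU

slot 0 (MUL): ISSUE — free A1,Mu0,Ld2,B1 rp4 wp3
slot 1 (MUL): stall FU — free A1,Mu0,Ld2,B1 rp4 wp3
slot 2 (MEM): ISSUE — free A1,Mu0,Ld1,B1 rp3 wp2
slot 3 (MUL): stall FU — free A1,Mu0,Ld1,B1 rp3 wp2
slot 4 (MEM): ISSUE — free A1,Mu0,Ld0,B1 rp1 wp2
slot 5 (ALU): stall WAW — free A1,Mu0,Ld0,B1 rp1 wp2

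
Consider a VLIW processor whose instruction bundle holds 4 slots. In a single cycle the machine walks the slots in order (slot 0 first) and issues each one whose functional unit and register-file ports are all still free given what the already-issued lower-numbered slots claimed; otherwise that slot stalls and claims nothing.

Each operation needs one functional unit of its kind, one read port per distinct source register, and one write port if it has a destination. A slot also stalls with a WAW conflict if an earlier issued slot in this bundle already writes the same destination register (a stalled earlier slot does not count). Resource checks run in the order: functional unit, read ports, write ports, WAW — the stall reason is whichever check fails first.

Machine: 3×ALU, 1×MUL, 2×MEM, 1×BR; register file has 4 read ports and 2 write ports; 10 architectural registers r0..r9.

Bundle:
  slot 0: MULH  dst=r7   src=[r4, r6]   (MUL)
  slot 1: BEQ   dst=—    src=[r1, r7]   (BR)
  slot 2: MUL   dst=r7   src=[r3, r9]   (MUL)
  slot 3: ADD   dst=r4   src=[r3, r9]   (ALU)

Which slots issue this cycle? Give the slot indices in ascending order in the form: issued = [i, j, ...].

[0] MUL needs rd=2 wr=1: ok; after: ALU=3 MUL=0 MEM=2 BR=1, R=2, W=1
[1] BR needs rd=2 wr=0: ok; after: ALU=3 MUL=0 MEM=2 BR=0, R=0, W=1
[2] MUL needs rd=2 wr=1: FU; after: ALU=3 MUL=0 MEM=2 BR=0, R=0, W=1
[3] ALU needs rd=2 wr=1: RD_PORT; after: ALU=3 MUL=0 MEM=2 BR=0, R=0, W=1

issued = [0, 1]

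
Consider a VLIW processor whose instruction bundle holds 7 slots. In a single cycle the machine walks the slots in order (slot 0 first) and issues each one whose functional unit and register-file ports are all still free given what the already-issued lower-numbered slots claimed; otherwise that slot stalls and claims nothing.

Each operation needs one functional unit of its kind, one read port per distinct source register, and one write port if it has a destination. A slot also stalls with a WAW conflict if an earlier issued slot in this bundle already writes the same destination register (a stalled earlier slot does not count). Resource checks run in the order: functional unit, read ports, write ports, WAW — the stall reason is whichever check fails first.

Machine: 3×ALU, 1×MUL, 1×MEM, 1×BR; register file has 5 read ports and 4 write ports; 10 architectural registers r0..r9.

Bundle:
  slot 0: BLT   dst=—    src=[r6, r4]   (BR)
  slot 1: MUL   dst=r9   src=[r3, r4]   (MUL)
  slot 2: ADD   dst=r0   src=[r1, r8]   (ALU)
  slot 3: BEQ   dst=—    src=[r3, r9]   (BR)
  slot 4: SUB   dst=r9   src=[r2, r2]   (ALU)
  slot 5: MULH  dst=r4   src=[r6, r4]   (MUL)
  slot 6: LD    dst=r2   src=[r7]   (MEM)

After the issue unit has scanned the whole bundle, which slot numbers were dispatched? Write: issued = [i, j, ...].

issued = [0, 1, 6]

  0. BR ⇒ go  {3A/1Mu/1Ld/0B | 3r 4w}
  1. MUL→r9 ⇒ go  {3A/0Mu/1Ld/0B | 1r 3w}
  2. ALU→r0 ⇒ no(RD_PORT)  {3A/0Mu/1Ld/0B | 1r 3w}
  3. BR ⇒ no(FU)  {3A/0Mu/1Ld/0B | 1r 3w}
  4. ALU→r9 ⇒ no(WAW)  {3A/0Mu/1Ld/0B | 1r 3w}
  5. MUL→r4 ⇒ no(FU)  {3A/0Mu/1Ld/0B | 1r 3w}
  6. MEM→r2 ⇒ go  {3A/0Mu/0Ld/0B | 0r 2w}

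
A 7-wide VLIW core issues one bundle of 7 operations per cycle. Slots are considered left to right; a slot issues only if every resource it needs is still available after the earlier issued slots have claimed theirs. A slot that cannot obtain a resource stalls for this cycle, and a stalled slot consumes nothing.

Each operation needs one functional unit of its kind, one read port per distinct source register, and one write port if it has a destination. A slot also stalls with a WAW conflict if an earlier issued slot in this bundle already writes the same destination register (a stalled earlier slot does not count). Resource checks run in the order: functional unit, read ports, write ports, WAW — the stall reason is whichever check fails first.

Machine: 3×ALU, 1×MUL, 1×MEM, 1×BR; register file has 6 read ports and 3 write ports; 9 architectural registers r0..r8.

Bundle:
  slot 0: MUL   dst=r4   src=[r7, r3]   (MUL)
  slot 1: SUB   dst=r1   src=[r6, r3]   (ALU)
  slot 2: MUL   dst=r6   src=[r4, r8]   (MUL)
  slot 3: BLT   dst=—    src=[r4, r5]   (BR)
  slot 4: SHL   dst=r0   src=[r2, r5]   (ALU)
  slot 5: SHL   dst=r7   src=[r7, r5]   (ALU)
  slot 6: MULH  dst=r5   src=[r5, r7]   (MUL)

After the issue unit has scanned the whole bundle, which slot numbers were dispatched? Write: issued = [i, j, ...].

#0 MUL src=r7,r3 dispatched  <A:3 Mu:0 Ld:1 B:1 rd:4 wr:2>
#1 ALU src=r6,r3 dispatched  <A:2 Mu:0 Ld:1 B:1 rd:2 wr:1>
#2 MUL src=r4,r8 held:FU  <A:2 Mu:0 Ld:1 B:1 rd:2 wr:1>
#3 BR src=r4,r5 dispatched  <A:2 Mu:0 Ld:1 B:0 rd:0 wr:1>
#4 ALU src=r2,r5 held:RD_PORT  <A:2 Mu:0 Ld:1 B:0 rd:0 wr:1>
#5 ALU src=r7,r5 held:RD_PORT  <A:2 Mu:0 Ld:1 B:0 rd:0 wr:1>
#6 MUL src=r5,r7 held:FU  <A:2 Mu:0 Ld:1 B:0 rd:0 wr:1>

issued = [0, 1, 3]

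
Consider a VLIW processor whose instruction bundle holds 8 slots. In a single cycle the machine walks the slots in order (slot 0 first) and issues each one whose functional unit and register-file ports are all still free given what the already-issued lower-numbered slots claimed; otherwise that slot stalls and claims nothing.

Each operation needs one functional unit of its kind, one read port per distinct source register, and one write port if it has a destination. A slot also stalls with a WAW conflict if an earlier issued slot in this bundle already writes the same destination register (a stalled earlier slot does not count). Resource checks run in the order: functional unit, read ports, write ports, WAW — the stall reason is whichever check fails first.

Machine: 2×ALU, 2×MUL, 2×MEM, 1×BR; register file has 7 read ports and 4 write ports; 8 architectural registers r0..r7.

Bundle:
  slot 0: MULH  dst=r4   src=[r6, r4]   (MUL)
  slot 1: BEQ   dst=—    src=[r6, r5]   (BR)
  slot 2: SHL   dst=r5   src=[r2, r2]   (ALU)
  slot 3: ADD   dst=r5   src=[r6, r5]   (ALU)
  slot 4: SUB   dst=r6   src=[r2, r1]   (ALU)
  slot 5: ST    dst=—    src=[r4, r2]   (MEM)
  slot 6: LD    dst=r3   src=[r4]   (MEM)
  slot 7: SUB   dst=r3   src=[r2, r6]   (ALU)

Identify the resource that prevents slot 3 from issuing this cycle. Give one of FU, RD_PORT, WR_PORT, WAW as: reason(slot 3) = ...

[0] MUL needs rd=2 wr=1: ok; after: ALU=2 MUL=1 MEM=2 BR=1, R=5, W=3
[1] BR needs rd=2 wr=0: ok; after: ALU=2 MUL=1 MEM=2 BR=0, R=3, W=3
[2] ALU needs rd=1 wr=1: ok; after: ALU=1 MUL=1 MEM=2 BR=0, R=2, W=2
[3] ALU needs rd=2 wr=1: WAW; after: ALU=1 MUL=1 MEM=2 BR=0, R=2, W=2
[4] ALU needs rd=2 wr=1: ok; after: ALU=0 MUL=1 MEM=2 BR=0, R=0, W=1
[5] MEM needs rd=2 wr=0: RD_PORT; after: ALU=0 MUL=1 MEM=2 BR=0, R=0, W=1
[6] MEM needs rd=1 wr=1: RD_PORT; after: ALU=0 MUL=1 MEM=2 BR=0, R=0, W=1
[7] ALU needs rd=2 wr=1: FU; after: ALU=0 MUL=1 MEM=2 BR=0, R=0, W=1

reason(slot 3) = WAW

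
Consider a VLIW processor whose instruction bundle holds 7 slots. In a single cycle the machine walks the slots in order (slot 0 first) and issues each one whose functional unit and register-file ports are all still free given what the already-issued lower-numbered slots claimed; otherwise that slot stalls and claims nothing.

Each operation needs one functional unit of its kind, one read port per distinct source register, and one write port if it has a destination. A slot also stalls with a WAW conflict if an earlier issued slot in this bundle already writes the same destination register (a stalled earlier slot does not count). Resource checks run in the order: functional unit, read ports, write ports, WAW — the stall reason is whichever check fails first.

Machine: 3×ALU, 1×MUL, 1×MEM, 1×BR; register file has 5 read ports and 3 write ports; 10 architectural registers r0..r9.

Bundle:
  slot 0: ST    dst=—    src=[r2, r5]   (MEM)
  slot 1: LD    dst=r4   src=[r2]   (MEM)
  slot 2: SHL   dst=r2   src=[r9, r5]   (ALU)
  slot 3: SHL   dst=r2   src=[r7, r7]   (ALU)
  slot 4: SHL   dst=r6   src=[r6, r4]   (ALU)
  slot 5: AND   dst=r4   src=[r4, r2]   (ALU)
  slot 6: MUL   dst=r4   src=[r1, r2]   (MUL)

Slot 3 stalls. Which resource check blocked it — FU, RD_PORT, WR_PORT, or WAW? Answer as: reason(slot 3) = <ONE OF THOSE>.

slot 0 (MEM): ISSUE — free A3,Mu1,Ld0,B1 rp3 wp3
slot 1 (MEM): stall FU — free A3,Mu1,Ld0,B1 rp3 wp3
slot 2 (ALU): ISSUE — free A2,Mu1,Ld0,B1 rp1 wp2
slot 3 (ALU): stall WAW — free A2,Mu1,Ld0,B1 rp1 wp2
slot 4 (ALU): stall RD_PORT — free A2,Mu1,Ld0,B1 rp1 wp2
slot 5 (ALU): stall RD_PORT — free A2,Mu1,Ld0,B1 rp1 wp2
slot 6 (MUL): stall RD_PORT — free A2,Mu1,Ld0,B1 rp1 wp2

reason(slot 3) = WAW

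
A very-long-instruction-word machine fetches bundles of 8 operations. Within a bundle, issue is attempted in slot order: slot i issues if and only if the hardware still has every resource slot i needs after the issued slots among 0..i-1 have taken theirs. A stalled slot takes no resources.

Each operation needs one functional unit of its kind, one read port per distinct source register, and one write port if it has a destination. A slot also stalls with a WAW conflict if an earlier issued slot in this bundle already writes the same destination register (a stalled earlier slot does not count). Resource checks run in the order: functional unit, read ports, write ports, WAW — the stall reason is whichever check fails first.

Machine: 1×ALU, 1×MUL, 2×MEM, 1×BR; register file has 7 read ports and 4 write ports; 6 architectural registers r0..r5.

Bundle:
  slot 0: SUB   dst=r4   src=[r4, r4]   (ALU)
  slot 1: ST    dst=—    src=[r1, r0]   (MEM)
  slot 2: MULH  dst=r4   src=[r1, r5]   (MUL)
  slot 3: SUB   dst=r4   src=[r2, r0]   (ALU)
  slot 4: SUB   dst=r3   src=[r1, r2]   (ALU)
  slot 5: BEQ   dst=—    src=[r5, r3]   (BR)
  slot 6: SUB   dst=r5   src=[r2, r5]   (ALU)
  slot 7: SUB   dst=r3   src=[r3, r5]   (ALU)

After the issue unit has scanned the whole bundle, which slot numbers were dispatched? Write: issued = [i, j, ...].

issued = [0, 1, 5]

#0 ALU src=r4,r4 dispatched  <A:0 Mu:1 Ld:2 B:1 rd:6 wr:3>
#1 MEM src=r1,r0 dispatched  <A:0 Mu:1 Ld:1 B:1 rd:4 wr:3>
#2 MUL src=r1,r5 held:WAW  <A:0 Mu:1 Ld:1 B:1 rd:4 wr:3>
#3 ALU src=r2,r0 held:FU  <A:0 Mu:1 Ld:1 B:1 rd:4 wr:3>
#4 ALU src=r1,r2 held:FU  <A:0 Mu:1 Ld:1 B:1 rd:4 wr:3>
#5 BR src=r5,r3 dispatched  <A:0 Mu:1 Ld:1 B:0 rd:2 wr:3>
#6 ALU src=r2,r5 held:FU  <A:0 Mu:1 Ld:1 B:0 rd:2 wr:3>
#7 ALU src=r3,r5 held:FU  <A:0 Mu:1 Ld:1 B:0 rd:2 wr:3>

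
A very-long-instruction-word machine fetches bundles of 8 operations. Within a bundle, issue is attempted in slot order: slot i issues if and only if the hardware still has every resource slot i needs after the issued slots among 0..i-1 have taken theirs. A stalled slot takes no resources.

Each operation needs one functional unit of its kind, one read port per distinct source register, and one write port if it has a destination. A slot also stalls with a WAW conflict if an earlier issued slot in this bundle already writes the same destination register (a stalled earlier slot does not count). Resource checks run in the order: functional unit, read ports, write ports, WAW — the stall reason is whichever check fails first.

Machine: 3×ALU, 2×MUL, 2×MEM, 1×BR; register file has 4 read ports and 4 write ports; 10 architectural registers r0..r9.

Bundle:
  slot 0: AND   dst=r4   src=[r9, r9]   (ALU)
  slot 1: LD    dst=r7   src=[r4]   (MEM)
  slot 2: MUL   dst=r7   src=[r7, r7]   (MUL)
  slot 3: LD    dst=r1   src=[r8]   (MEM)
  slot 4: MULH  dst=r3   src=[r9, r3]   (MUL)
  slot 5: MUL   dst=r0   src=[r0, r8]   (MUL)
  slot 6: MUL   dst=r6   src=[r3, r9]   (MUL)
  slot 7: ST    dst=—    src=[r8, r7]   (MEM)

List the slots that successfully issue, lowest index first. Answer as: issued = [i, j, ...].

issued = [0, 1, 3]

[0] ALU needs rd=1 wr=1: ok; after: ALU=2 MUL=2 MEM=2 BR=1, R=3, W=3
[1] MEM needs rd=1 wr=1: ok; after: ALU=2 MUL=2 MEM=1 BR=1, R=2, W=2
[2] MUL needs rd=1 wr=1: WAW; after: ALU=2 MUL=2 MEM=1 BR=1, R=2, W=2
[3] MEM needs rd=1 wr=1: ok; after: ALU=2 MUL=2 MEM=0 BR=1, R=1, W=1
[4] MUL needs rd=2 wr=1: RD_PORT; after: ALU=2 MUL=2 MEM=0 BR=1, R=1, W=1
[5] MUL needs rd=2 wr=1: RD_PORT; after: ALU=2 MUL=2 MEM=0 BR=1, R=1, W=1
[6] MUL needs rd=2 wr=1: RD_PORT; after: ALU=2 MUL=2 MEM=0 BR=1, R=1, W=1
[7] MEM needs rd=2 wr=0: FU; after: ALU=2 MUL=2 MEM=0 BR=1, R=1, W=1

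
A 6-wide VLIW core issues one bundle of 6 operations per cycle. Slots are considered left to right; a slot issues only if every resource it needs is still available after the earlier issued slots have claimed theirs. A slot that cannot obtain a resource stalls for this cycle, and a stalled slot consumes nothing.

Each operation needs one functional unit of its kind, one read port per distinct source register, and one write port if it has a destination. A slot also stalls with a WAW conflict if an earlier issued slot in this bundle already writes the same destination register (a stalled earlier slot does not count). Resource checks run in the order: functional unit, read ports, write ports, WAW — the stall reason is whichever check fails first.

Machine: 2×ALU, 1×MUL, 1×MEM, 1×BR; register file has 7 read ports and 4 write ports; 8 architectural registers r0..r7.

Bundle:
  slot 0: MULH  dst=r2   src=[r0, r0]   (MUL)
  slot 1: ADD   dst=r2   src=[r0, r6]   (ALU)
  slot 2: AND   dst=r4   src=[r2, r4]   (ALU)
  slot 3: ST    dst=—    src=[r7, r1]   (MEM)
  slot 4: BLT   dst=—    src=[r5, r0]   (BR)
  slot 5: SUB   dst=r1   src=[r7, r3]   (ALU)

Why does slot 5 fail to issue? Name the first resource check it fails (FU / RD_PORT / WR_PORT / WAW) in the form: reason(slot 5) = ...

#0 MUL src=r0,r0 dispatched  <A:2 Mu:0 Ld:1 B:1 rd:6 wr:3>
#1 ALU src=r0,r6 held:WAW  <A:2 Mu:0 Ld:1 B:1 rd:6 wr:3>
#2 ALU src=r2,r4 dispatched  <A:1 Mu:0 Ld:1 B:1 rd:4 wr:2>
#3 MEM src=r7,r1 dispatched  <A:1 Mu:0 Ld:0 B:1 rd:2 wr:2>
#4 BR src=r5,r0 dispatched  <A:1 Mu:0 Ld:0 B:0 rd:0 wr:2>
#5 ALU src=r7,r3 held:RD_PORT  <A:1 Mu:0 Ld:0 B:0 rd:0 wr:2>

reason(slot 5) = RD_PORT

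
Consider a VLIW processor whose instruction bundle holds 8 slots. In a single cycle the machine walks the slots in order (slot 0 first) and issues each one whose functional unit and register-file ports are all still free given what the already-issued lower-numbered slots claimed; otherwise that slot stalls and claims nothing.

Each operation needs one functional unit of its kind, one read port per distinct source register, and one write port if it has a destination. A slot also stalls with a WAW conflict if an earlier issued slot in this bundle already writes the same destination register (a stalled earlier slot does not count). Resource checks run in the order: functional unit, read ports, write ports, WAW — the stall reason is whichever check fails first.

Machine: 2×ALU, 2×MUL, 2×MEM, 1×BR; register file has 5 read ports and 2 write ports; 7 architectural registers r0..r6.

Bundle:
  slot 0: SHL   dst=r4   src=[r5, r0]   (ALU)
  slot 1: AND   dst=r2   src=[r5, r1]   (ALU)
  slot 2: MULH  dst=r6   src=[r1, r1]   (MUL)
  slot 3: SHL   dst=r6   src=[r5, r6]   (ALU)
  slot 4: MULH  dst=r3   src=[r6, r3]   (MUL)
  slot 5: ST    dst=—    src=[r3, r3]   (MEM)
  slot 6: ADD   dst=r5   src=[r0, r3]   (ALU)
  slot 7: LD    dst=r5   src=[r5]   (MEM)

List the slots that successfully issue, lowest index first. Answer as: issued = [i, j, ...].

  0. ALU→r4 ⇒ go  {1A/2Mu/2Ld/1B | 3r 1w}
  1. ALU→r2 ⇒ go  {0A/2Mu/2Ld/1B | 1r 0w}
  2. MUL→r6 ⇒ no(WR_PORT)  {0A/2Mu/2Ld/1B | 1r 0w}
  3. ALU→r6 ⇒ no(FU)  {0A/2Mu/2Ld/1B | 1r 0w}
  4. MUL→r3 ⇒ no(RD_PORT)  {0A/2Mu/2Ld/1B | 1r 0w}
  5. MEM ⇒ go  {0A/2Mu/1Ld/1B | 0r 0w}
  6. ALU→r5 ⇒ no(FU)  {0A/2Mu/1Ld/1B | 0r 0w}
  7. MEM→r5 ⇒ no(RD_PORT)  {0A/2Mu/1Ld/1B | 0r 0w}

issued = [0, 1, 5]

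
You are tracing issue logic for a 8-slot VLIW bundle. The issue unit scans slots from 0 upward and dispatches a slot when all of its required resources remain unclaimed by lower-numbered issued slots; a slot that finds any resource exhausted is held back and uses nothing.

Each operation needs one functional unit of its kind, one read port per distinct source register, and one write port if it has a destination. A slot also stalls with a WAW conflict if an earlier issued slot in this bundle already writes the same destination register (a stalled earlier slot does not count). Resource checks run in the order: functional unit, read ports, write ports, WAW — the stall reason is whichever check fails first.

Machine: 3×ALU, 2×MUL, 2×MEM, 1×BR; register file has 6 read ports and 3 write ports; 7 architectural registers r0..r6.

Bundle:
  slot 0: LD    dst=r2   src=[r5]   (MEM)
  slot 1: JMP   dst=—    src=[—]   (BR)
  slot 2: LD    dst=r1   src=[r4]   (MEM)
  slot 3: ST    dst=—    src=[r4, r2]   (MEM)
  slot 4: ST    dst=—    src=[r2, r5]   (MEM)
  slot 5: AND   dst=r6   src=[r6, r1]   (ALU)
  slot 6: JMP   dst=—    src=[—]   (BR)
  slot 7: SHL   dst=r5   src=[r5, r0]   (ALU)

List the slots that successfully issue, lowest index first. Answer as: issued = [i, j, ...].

(0) want 1×MEM +1rd +1wr — yes → AL3|MU2|ME1|BR1|rd5|wr2
(1) want 1×BR +0rd +0wr — yes → AL3|MU2|ME1|BR0|rd5|wr2
(2) want 1×MEM +1rd +1wr — yes → AL3|MU2|ME0|BR0|rd4|wr1
(3) want 1×MEM +2rd +0wr — FU → AL3|MU2|ME0|BR0|rd4|wr1
(4) want 1×MEM +2rd +0wr — FU → AL3|MU2|ME0|BR0|rd4|wr1
(5) want 1×ALU +2rd +1wr — yes → AL2|MU2|ME0|BR0|rd2|wr0
(6) want 1×BR +0rd +0wr — FU → AL2|MU2|ME0|BR0|rd2|wr0
(7) want 1×ALU +2rd +1wr — WR_PORT → AL2|MU2|ME0|BR0|rd2|wr0

issued = [0, 1, 2, 5]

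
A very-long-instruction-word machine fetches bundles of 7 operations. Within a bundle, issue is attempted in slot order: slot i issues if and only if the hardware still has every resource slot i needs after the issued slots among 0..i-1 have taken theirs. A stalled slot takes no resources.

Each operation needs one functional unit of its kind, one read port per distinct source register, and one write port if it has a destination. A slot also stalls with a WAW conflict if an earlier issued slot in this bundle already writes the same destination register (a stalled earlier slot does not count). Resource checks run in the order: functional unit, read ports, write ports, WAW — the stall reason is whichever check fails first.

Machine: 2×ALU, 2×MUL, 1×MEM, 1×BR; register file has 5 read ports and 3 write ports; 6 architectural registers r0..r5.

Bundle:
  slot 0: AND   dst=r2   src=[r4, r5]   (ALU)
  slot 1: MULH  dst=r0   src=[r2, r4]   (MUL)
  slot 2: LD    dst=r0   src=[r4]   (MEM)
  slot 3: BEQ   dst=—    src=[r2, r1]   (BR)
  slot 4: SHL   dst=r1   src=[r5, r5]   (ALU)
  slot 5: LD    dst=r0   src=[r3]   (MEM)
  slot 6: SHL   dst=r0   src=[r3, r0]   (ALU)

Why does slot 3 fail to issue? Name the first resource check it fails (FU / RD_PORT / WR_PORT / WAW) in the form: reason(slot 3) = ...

reason(slot 3) = RD_PORT

slot 0 (ALU): ISSUE — free A1,Mu2,Ld1,B1 rp3 wp2
slot 1 (MUL): ISSUE — free A1,Mu1,Ld1,B1 rp1 wp1
slot 2 (MEM): stall WAW — free A1,Mu1,Ld1,B1 rp1 wp1
slot 3 (BR): stall RD_PORT — free A1,Mu1,Ld1,B1 rp1 wp1
slot 4 (ALU): ISSUE — free A0,Mu1,Ld1,B1 rp0 wp0
slot 5 (MEM): stall RD_PORT — free A0,Mu1,Ld1,B1 rp0 wp0
slot 6 (ALU): stall FU — free A0,Mu1,Ld1,B1 rp0 wp0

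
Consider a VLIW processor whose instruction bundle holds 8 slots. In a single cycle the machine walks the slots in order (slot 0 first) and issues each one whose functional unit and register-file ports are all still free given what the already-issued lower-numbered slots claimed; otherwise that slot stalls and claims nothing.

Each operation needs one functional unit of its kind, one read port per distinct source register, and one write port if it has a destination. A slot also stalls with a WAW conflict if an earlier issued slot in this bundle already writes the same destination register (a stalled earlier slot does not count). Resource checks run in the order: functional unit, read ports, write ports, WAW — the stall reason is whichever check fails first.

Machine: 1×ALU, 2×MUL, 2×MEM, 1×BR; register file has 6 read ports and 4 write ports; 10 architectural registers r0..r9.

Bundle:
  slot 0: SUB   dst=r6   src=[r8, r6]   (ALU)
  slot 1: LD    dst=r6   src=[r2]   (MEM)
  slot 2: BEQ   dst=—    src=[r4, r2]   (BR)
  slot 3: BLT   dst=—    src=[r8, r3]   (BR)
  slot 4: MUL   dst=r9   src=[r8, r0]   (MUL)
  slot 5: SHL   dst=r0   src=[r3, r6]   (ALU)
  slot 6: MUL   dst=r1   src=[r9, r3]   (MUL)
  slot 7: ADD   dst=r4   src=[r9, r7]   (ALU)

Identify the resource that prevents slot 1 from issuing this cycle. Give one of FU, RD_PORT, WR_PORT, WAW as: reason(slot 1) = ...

reason(slot 1) = WAW

[0] ALU needs rd=2 wr=1: ok; after: ALU=0 MUL=2 MEM=2 BR=1, R=4, W=3
[1] MEM needs rd=1 wr=1: WAW; after: ALU=0 MUL=2 MEM=2 BR=1, R=4, W=3
[2] BR needs rd=2 wr=0: ok; after: ALU=0 MUL=2 MEM=2 BR=0, R=2, W=3
[3] BR needs rd=2 wr=0: FU; after: ALU=0 MUL=2 MEM=2 BR=0, R=2, W=3
[4] MUL needs rd=2 wr=1: ok; after: ALU=0 MUL=1 MEM=2 BR=0, R=0, W=2
[5] ALU needs rd=2 wr=1: FU; after: ALU=0 MUL=1 MEM=2 BR=0, R=0, W=2
[6] MUL needs rd=2 wr=1: RD_PORT; after: ALU=0 MUL=1 MEM=2 BR=0, R=0, W=2
[7] ALU needs rd=2 wr=1: FU; after: ALU=0 MUL=1 MEM=2 BR=0, R=0, W=2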